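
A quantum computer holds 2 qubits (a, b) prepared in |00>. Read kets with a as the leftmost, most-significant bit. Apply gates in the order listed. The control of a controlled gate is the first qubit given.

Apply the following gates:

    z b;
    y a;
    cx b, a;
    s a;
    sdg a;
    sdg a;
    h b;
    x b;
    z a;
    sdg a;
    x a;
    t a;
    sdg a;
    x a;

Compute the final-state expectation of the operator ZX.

The expectation value of ZX is -1.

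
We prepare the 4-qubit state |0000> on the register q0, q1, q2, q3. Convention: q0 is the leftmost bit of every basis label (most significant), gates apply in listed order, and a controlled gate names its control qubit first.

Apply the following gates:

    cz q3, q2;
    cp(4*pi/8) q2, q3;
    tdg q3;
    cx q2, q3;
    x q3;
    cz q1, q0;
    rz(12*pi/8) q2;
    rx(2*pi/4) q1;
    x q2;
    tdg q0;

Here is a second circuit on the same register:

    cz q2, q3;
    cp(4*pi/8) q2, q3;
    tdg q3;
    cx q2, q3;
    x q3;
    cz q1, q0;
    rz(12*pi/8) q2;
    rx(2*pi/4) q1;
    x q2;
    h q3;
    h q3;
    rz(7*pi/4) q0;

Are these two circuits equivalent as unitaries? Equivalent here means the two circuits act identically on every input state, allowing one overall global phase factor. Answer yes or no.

Yes, they are equivalent — the unitaries differ by at most a global phase.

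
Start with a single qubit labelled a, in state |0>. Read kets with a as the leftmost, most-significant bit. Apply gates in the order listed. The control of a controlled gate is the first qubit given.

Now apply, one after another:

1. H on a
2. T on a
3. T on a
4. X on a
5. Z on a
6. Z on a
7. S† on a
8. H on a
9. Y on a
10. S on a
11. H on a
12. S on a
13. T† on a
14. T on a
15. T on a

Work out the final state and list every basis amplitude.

After the circuit, the state carries amplitude sqrt(2)/2 on |0>, sqrt(2)*exp(3*I*pi/4)/2 on |1>.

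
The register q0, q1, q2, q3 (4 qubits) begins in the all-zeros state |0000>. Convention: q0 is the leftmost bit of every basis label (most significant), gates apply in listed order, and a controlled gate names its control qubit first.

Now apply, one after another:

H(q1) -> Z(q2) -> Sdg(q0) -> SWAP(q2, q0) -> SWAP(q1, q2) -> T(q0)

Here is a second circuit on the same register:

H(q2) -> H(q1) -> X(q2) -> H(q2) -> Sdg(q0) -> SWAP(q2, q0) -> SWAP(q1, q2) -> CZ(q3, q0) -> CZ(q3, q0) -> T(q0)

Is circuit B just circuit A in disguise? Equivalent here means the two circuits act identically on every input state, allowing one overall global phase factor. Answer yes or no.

Yes — the two circuits implement the same unitary up to a global phase.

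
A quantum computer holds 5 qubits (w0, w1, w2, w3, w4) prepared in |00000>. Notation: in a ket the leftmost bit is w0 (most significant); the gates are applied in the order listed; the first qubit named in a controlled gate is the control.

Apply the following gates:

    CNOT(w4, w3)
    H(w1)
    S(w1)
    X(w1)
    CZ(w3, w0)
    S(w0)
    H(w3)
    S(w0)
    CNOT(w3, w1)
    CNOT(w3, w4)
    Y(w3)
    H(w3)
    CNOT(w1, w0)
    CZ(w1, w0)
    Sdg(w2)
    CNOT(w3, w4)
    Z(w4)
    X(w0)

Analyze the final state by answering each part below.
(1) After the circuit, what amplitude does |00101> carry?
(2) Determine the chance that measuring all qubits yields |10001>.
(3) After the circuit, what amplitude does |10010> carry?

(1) The amplitude on |00101> is 0.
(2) Outcome |10001> occurs with probability 1/8.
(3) The final state's coefficient on |10010> equals -sqrt(2)*I/4.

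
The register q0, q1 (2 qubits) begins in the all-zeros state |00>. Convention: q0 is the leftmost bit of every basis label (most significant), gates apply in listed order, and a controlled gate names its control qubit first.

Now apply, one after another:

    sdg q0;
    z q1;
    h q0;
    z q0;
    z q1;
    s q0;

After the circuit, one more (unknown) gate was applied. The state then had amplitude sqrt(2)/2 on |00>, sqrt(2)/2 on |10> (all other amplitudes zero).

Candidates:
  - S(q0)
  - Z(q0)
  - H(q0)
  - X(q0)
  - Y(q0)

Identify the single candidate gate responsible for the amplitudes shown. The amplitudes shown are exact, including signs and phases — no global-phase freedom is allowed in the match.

The unique candidate consistent with the amplitudes is S(q0).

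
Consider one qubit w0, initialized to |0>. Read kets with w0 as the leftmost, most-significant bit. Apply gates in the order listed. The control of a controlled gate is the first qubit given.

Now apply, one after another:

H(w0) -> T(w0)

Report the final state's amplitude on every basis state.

The resulting statevector has amplitude sqrt(2)/2 on |0>, sqrt(2)*exp(I*pi/4)/2 on |1>.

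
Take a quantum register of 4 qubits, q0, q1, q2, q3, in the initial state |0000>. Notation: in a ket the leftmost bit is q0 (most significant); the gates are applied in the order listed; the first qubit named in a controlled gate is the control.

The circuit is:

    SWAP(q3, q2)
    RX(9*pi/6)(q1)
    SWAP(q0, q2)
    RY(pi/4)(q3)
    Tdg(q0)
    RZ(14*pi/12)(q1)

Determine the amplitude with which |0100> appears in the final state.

The final state's coefficient on |0100> equals sqrt(2*sqrt(2) + 4)*exp(I*pi/12)/4.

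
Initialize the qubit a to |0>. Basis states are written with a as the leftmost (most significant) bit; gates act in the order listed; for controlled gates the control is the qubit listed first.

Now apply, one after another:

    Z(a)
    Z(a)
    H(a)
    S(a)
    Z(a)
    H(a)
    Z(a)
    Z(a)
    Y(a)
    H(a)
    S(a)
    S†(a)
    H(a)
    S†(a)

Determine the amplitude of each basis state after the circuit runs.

The final amplitudes are 1/2 - I/2 on |0>, 1/2 - I/2 on |1>.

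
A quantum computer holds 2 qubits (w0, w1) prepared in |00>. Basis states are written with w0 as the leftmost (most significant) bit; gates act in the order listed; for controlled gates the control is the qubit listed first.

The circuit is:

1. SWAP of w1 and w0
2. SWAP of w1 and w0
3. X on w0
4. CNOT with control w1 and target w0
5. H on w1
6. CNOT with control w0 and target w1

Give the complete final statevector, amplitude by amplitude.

The resulting statevector has amplitude 0 on |00>, 0 on |01>, sqrt(2)/2 on |10>, sqrt(2)/2 on |11>. Key observation: the block from step 1 through step 2 cancels to the identity and can be dropped.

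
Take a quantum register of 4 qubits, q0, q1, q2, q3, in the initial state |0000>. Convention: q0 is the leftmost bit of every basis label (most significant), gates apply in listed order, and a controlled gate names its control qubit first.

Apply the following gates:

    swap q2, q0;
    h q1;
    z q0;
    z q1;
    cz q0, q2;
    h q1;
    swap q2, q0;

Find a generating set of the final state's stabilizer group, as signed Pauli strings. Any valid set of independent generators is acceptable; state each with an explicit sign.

The stabilizer group can be generated by +ZIII, -IZII, +IIZI, +IIIZ, among other valid generating sets.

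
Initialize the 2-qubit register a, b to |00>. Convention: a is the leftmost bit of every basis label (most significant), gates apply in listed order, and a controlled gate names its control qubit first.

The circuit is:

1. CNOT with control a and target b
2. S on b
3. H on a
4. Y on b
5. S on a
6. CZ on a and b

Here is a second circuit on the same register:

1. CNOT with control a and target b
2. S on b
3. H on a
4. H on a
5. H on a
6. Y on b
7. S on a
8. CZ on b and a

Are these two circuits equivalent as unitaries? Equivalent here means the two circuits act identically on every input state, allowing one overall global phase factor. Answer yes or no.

Yes: on every input state the two circuits agree up to one overall phase factor.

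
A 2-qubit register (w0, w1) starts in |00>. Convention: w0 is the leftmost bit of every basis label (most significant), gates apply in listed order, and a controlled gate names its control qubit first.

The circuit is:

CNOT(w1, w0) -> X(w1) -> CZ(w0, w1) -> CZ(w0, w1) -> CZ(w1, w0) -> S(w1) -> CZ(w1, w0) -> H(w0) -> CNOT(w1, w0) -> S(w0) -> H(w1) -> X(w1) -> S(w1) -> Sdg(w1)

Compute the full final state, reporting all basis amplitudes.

After the circuit, the state carries amplitude -I/2 on |00>, I/2 on |01>, 1/2 on |10>, -1/2 on |11>.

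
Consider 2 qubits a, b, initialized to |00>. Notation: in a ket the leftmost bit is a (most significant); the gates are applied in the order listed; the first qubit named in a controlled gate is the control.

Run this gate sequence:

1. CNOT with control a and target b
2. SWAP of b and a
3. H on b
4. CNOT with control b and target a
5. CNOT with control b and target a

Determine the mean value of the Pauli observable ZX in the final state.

The expectation value of ZX is 1. Key observation: the block from step 4 through step 5 cancels to the identity and can be dropped.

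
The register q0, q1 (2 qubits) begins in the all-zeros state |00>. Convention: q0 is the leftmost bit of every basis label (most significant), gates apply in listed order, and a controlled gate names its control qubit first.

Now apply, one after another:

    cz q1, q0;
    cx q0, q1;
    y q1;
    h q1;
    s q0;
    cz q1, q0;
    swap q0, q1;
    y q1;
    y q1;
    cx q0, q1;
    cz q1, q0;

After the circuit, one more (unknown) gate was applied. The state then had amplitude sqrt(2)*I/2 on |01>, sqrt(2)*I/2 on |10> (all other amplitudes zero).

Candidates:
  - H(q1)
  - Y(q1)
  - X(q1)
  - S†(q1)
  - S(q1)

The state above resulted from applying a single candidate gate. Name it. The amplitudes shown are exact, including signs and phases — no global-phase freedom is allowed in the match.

It was X(q1) that produced the state shown.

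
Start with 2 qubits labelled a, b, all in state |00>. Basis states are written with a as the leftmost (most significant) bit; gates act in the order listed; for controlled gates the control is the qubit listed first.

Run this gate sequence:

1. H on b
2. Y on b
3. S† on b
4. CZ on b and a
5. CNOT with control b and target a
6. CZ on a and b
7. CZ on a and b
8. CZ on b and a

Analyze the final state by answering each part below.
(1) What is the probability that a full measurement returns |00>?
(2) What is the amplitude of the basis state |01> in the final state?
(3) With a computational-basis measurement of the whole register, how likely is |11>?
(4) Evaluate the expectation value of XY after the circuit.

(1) A full measurement returns |00> with probability 1/2.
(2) The amplitude on |01> is 0.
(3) The probability of measuring |11> is 1/2.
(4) The expectation value of XY is -1.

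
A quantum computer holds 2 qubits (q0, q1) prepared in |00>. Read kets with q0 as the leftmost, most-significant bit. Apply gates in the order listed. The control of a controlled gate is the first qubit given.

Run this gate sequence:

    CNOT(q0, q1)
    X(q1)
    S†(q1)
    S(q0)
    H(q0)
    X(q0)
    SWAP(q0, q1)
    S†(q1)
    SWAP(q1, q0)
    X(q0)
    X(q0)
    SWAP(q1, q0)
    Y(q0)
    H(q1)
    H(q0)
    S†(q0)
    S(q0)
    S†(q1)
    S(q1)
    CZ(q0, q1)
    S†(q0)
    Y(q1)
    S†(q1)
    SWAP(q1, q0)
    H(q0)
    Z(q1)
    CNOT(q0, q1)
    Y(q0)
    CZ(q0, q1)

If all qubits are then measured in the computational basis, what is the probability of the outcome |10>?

The probability of measuring |10> is 1/2. Key observation: the block from step 9 through step 12 cancels to the identity and can be dropped.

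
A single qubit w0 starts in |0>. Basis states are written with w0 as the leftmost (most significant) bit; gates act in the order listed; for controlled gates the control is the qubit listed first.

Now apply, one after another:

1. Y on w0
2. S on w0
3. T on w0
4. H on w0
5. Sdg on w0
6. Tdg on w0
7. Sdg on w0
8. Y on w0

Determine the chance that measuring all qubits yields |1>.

The probability of measuring |1> is 1/2.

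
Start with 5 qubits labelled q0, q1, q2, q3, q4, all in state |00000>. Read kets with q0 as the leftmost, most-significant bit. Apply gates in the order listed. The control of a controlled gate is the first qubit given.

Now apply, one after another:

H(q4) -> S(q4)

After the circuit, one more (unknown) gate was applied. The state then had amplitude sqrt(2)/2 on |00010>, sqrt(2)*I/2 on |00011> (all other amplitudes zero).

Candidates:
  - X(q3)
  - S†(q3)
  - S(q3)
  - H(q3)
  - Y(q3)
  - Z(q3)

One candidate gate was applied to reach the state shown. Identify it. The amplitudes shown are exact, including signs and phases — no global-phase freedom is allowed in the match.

It was X(q3) that produced the state shown.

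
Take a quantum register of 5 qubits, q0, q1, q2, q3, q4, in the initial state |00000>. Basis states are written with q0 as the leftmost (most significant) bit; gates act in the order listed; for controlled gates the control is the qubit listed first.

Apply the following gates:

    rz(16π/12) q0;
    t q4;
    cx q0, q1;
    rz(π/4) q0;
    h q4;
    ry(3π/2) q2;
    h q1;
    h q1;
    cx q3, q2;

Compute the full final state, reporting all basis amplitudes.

The final amplitudes are exp(5*I*pi/24)/2 on |00000>, exp(5*I*pi/24)/2 on |00001>, -exp(5*I*pi/24)/2 on |00100>, -exp(5*I*pi/24)/2 on |00101>, and 0 on every other basis state.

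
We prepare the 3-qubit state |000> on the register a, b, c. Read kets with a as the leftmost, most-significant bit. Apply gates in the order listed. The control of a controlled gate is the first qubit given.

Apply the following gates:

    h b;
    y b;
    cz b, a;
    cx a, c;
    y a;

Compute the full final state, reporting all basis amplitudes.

The final amplitudes are sqrt(2)/2 on |100>, -sqrt(2)/2 on |110>, and 0 on every other basis state.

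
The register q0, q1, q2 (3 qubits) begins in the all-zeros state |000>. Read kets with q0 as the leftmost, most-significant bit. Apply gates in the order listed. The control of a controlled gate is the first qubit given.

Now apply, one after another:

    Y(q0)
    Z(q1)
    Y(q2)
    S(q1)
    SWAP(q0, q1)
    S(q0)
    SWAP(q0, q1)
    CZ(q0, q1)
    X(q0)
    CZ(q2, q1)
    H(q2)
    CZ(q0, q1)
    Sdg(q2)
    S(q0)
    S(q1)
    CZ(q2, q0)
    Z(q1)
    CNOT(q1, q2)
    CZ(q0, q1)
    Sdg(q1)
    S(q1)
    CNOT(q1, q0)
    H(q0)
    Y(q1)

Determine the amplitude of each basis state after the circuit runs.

The final amplitudes are 0 on |000>, 0 on |001>, -I/2 on |010>, 1/2 on |011>, 0 on |100>, 0 on |101>, -I/2 on |110>, 1/2 on |111>.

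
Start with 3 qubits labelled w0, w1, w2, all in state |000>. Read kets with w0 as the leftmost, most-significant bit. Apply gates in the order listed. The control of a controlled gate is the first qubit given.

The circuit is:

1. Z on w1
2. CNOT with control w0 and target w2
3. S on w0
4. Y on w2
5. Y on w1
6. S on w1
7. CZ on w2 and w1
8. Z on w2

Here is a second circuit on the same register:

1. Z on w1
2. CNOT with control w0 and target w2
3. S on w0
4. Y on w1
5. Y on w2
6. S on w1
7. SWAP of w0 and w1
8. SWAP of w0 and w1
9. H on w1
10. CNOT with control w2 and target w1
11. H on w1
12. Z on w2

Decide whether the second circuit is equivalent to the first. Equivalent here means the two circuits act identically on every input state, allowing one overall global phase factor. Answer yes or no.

Yes, they are equivalent — the unitaries differ by at most a global phase.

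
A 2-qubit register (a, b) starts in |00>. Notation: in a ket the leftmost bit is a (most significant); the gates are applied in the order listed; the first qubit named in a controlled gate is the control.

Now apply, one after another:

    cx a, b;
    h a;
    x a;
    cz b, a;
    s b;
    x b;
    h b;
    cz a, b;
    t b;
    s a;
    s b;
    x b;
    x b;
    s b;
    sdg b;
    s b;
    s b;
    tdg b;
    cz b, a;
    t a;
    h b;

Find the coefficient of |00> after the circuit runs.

The amplitude on |00> is sqrt(2)*(1 + I)/4.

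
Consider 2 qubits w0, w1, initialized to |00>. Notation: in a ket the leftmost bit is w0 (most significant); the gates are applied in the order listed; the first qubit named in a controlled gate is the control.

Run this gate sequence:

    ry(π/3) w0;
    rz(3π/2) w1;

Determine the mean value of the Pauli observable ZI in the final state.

In the final state, ZI has expectation 1/2.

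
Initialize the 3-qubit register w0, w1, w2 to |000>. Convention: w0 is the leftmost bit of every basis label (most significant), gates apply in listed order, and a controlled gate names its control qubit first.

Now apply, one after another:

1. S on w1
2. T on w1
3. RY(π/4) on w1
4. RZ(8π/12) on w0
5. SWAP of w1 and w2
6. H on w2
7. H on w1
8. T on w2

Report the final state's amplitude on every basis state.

The resulting statevector has amplitude (-sqrt(sqrt(2) + 2) - sqrt(2 - sqrt(2)))*exp(2*I*pi/3)/4 on |000>, (-sqrt(sqrt(2) + 2) + sqrt(2 - sqrt(2)))*exp(11*I*pi/12)/4 on |001>, (-sqrt(sqrt(2) + 2) - sqrt(2 - sqrt(2)))*exp(2*I*pi/3)/4 on |010>, (-sqrt(sqrt(2) + 2) + sqrt(2 - sqrt(2)))*exp(11*I*pi/12)/4 on |011>, 0 on |100>, 0 on |101>, 0 on |110>, 0 on |111>.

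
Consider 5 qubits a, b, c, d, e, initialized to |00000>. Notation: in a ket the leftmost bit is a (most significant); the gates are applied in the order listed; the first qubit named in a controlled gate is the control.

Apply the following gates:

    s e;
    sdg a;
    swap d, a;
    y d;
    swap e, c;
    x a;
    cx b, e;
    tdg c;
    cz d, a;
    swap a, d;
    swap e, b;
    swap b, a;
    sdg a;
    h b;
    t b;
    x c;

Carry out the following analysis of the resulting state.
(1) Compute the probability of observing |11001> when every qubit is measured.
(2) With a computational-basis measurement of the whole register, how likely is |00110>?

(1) A full measurement returns |11001> with probability 0.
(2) A full measurement returns |00110> with probability 1/2.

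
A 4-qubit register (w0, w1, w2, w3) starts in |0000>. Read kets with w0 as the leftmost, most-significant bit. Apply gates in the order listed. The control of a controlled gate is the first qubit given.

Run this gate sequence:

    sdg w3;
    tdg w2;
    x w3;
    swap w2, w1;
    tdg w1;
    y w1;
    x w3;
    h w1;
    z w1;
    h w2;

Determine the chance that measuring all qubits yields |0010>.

A full measurement returns |0010> with probability 1/4.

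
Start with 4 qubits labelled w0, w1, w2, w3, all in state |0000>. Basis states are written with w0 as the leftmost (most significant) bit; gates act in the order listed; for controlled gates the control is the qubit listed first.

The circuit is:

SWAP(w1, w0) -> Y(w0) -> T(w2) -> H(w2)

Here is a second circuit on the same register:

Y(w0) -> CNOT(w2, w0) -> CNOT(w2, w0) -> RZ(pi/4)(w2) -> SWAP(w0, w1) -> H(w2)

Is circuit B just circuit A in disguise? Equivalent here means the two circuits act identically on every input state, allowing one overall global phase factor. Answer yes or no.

No: there is an input state on which the two circuits produce genuinely different outputs (not merely differing by a phase).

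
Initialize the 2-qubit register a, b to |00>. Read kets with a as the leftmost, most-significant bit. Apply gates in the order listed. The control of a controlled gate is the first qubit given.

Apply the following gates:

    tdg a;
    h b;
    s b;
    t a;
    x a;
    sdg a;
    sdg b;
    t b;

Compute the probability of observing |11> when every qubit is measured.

Outcome |11> occurs with probability 1/2.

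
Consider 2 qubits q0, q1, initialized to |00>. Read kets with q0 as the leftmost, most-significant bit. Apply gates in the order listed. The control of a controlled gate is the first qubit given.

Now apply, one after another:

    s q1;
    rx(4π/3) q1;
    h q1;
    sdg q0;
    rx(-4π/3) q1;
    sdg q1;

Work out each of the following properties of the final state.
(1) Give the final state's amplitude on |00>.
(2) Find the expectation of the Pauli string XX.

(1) The final state's coefficient on |00> equals -sqrt(2)/4.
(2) The observable XX averages to 0.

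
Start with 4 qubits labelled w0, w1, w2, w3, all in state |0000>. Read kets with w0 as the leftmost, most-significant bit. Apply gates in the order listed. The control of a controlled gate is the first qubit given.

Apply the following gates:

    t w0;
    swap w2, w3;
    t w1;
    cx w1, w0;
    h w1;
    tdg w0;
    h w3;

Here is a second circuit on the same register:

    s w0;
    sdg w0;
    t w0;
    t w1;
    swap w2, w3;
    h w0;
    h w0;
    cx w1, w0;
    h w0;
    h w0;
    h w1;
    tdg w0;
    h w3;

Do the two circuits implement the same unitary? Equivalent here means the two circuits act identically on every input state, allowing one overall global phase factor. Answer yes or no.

Yes — the two circuits implement the same unitary up to a global phase.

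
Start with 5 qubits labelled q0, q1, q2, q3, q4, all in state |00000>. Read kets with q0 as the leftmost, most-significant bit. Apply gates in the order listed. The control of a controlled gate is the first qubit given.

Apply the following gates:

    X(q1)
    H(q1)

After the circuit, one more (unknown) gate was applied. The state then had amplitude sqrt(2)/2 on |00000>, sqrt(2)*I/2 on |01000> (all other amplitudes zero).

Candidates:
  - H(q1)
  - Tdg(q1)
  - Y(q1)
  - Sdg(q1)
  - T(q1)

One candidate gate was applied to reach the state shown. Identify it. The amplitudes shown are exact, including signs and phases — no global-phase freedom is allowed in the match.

It was Sdg(q1) that produced the state shown.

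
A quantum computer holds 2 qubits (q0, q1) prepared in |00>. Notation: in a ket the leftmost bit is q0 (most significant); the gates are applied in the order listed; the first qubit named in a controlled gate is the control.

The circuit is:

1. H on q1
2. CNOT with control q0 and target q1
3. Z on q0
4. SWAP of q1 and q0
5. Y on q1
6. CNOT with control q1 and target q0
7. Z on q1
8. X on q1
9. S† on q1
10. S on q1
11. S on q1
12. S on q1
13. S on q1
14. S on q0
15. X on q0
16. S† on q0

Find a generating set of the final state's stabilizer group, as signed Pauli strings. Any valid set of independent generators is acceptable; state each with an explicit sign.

One valid set of independent stabilizer generators is -XI, +IZ (any independent generating set of the same group is equally correct). Key observation: the block from step 10 through step 13 cancels to the identity and can be dropped.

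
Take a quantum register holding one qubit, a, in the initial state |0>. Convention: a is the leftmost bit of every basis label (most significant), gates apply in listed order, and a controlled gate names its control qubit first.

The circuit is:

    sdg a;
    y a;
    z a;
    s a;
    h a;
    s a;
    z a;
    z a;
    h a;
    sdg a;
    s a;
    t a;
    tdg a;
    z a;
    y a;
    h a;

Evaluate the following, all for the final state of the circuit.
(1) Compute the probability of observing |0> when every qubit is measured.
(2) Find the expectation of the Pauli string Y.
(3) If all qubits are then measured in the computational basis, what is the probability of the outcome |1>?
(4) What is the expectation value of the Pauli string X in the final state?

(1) A full measurement returns |0> with probability 1/2.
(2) In the final state, Y has expectation 1.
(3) A full measurement returns |1> with probability 1/2.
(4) The expectation value of X is 0.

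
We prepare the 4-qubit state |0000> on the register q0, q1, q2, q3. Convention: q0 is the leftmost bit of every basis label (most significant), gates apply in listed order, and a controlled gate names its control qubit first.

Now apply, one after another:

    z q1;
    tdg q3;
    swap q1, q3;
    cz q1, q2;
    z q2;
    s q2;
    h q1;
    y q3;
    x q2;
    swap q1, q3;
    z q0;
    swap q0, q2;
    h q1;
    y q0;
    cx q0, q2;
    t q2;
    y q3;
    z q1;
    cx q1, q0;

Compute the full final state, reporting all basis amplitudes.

The final amplitudes are -I/2 on |0000>, I/2 on |0001>, -I/2 on |1100>, I/2 on |1101>, and 0 on every other basis state.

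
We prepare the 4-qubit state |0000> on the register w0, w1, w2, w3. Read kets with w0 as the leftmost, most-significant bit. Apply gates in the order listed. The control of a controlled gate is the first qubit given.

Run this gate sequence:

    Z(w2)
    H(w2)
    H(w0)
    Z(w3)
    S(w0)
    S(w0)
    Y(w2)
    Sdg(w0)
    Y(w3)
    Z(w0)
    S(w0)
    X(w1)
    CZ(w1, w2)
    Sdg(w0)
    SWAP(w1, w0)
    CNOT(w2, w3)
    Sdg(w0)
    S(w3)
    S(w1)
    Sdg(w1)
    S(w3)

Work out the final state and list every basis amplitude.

The resulting statevector has amplitude I/2 on |1001>, -I/2 on |1010>, 1/2 on |1101>, -1/2 on |1110>, and 0 on every other basis state. Key observation: gates 19-20 undo each other exactly, leaving only the rest of the circuit to track.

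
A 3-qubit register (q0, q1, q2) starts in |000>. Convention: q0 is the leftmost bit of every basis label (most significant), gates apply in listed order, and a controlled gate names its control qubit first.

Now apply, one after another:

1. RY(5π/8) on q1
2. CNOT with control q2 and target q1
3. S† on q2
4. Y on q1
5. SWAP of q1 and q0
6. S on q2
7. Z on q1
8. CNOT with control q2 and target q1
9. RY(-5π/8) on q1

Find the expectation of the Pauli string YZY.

The expectation value of YZY is 0.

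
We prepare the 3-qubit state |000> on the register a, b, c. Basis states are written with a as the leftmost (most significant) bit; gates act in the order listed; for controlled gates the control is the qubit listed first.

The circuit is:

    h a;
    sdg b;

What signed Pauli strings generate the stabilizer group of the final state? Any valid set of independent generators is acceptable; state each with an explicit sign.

The stabilizer group can be generated by +XII, +IZI, +IIZ, among other valid generating sets.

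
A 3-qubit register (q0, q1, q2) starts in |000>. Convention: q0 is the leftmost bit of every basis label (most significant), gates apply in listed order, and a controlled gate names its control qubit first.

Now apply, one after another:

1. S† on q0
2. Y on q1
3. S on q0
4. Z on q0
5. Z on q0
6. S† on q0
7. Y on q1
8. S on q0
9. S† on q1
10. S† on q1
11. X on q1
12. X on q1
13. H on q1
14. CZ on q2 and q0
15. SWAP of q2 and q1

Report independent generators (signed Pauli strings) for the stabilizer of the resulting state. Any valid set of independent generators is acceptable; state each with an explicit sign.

One valid set of independent stabilizer generators is +IIX, +ZII, +IZI (any independent generating set of the same group is equally correct). Key observation: gates 1-8 undo each other exactly, leaving only the rest of the circuit to track.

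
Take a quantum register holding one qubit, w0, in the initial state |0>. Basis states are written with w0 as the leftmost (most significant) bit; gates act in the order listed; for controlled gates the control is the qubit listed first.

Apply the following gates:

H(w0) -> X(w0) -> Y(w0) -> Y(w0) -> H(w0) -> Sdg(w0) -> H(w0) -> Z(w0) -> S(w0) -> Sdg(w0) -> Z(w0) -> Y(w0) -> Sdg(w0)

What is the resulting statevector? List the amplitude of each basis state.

After the circuit, the state carries amplitude -sqrt(2)*I/2 on |0>, sqrt(2)/2 on |1>. Key observation: steps 9-10 multiply out to the identity, so the circuit reduces to the remaining gates.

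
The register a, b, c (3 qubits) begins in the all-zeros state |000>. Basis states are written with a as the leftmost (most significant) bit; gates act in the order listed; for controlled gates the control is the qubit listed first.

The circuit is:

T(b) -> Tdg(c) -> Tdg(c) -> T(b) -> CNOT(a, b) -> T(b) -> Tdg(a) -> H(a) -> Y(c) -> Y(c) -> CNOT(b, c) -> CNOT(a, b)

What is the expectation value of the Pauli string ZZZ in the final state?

In the final state, ZZZ has expectation 1.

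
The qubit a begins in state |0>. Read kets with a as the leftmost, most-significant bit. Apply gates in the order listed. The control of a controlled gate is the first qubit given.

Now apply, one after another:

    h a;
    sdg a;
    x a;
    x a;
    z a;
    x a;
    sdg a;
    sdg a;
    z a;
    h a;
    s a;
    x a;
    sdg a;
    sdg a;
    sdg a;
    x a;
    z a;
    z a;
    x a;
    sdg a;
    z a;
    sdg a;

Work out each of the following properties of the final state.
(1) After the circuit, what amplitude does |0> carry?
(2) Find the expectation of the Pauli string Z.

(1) |0> carries amplitude -1/2 - I/2 in the final state.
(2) The expectation value of Z is 0.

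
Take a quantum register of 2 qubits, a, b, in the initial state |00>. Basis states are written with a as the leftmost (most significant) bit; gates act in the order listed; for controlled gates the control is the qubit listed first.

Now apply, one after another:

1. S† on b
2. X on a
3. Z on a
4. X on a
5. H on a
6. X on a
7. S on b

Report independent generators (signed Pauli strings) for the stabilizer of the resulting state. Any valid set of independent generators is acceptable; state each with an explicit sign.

The stabilizer group can be generated by +XI, +IZ, among other valid generating sets.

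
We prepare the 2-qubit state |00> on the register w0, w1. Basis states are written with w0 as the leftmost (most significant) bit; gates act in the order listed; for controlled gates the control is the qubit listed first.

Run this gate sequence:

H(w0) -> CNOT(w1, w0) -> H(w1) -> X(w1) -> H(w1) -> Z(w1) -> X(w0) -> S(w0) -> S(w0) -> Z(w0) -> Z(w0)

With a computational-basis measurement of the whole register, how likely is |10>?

Outcome |10> occurs with probability 1/2. Key observation: steps 3-6 multiply out to the identity, so the circuit reduces to the remaining gates.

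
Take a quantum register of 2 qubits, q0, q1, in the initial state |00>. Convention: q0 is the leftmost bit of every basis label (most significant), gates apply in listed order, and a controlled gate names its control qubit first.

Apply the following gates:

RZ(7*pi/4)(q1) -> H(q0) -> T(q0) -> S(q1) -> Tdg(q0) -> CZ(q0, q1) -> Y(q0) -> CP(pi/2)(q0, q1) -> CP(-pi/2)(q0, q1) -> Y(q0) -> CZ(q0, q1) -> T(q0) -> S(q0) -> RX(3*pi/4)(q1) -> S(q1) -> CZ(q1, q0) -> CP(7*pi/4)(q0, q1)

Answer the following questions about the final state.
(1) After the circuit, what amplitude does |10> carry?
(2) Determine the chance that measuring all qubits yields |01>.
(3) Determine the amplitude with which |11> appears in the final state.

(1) The final state's coefficient on |10> equals -sqrt(4 - 2*sqrt(2))*exp(7*I*pi/8)/4. Key observation: gates 5-12 undo each other exactly, leaving only the rest of the circuit to track.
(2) The probability of measuring |01> is sqrt(2)/8 + 1/4.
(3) |11> carries amplitude sqrt(2*sqrt(2) + 4)*exp(5*I*pi/8)/4 in the final state.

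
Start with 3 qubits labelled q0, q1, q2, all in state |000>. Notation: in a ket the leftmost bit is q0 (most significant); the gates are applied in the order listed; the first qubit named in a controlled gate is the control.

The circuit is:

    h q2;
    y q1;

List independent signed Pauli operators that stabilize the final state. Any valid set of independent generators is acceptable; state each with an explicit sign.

The final state is stabilized by the group generated by +IIX, +ZII, -IZI; other independent generating sets are equally valid.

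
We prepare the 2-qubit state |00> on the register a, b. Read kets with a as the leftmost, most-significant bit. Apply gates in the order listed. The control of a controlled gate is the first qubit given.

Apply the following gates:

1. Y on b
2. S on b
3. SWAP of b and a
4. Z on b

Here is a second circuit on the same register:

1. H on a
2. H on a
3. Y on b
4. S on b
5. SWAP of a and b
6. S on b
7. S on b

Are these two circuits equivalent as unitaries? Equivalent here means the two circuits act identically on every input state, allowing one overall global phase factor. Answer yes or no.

Yes — the two circuits implement the same unitary up to a global phase.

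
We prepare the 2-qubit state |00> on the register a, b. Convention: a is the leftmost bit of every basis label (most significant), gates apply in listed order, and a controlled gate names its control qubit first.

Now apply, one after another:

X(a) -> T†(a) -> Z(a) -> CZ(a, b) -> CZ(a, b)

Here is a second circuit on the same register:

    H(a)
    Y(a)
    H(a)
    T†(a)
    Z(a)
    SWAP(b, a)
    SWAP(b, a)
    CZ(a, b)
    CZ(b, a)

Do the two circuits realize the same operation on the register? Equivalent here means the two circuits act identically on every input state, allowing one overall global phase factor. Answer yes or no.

No — the two circuits implement different unitaries, even allowing a global phase.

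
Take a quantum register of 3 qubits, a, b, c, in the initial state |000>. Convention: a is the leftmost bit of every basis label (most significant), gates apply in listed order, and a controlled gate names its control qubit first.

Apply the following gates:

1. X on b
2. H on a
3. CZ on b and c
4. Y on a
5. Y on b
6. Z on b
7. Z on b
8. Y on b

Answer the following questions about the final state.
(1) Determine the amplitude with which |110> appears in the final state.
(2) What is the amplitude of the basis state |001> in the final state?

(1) The final state's coefficient on |110> equals sqrt(2)*I/2. Key observation: steps 5-8 multiply out to the identity, so the circuit reduces to the remaining gates.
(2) The amplitude on |001> is 0.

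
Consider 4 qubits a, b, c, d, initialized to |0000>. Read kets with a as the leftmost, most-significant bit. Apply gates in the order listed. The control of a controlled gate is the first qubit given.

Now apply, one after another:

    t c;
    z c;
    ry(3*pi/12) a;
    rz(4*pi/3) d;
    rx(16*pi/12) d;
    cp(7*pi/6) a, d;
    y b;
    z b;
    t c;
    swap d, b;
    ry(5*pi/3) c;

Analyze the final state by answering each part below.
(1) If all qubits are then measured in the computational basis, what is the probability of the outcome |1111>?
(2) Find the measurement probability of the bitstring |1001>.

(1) A full measurement returns |1111> with probability 3/32 - 3*sqrt(2)/64.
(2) Outcome |1001> occurs with probability 3/32 - 3*sqrt(2)/64.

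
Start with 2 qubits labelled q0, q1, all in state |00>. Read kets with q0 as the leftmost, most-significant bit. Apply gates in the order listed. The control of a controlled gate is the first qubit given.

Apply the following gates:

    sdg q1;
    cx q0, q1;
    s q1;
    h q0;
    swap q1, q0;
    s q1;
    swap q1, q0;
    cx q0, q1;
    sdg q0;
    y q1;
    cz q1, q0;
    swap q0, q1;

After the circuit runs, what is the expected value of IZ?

The observable IZ averages to 0.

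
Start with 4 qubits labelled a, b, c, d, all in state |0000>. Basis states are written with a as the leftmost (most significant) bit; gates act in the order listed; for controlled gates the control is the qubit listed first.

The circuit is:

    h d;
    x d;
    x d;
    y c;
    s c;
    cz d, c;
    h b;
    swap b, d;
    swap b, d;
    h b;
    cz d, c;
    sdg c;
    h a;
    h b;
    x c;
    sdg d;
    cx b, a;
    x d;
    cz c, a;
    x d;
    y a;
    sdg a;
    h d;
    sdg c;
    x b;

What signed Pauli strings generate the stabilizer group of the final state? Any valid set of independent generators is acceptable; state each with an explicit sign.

One valid set of independent stabilizer generators is +YIII, +IXII, +IIIY, +IIZI (any independent generating set of the same group is equally correct).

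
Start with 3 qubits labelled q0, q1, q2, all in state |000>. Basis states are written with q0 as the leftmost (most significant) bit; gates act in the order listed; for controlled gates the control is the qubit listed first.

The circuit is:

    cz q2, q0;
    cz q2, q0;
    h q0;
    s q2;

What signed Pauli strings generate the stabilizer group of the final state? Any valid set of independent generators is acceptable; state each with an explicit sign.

The final state is stabilized by the group generated by +XII, +IZI, +IIZ; other independent generating sets are equally valid. Key observation: gates 1-2 undo each other exactly, leaving only the rest of the circuit to track.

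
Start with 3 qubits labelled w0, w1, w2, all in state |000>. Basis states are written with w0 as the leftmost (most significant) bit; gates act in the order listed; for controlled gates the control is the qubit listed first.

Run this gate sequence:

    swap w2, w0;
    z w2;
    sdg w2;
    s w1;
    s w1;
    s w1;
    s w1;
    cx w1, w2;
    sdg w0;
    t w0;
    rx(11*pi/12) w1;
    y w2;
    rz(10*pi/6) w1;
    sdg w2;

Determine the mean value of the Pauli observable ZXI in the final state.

The expectation value of ZXI is -3*sqrt(2)/8 + sqrt(6)/8. Key observation: the block from step 4 through step 7 cancels to the identity and can be dropped.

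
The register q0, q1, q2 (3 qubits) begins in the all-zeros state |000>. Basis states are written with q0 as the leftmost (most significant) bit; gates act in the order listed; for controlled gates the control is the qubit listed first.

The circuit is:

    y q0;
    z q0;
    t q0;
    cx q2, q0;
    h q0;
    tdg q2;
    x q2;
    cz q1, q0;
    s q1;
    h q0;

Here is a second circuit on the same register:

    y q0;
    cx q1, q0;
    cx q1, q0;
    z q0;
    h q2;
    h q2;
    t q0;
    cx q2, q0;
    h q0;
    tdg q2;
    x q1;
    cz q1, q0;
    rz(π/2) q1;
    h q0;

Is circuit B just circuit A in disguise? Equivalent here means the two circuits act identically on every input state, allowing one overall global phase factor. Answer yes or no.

No: there is an input state on which the two circuits produce genuinely different outputs (not merely differing by a phase).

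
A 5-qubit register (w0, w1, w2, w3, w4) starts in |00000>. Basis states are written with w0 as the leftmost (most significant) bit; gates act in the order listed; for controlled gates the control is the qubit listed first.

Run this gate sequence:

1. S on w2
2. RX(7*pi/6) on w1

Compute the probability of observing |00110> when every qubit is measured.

A full measurement returns |00110> with probability 0.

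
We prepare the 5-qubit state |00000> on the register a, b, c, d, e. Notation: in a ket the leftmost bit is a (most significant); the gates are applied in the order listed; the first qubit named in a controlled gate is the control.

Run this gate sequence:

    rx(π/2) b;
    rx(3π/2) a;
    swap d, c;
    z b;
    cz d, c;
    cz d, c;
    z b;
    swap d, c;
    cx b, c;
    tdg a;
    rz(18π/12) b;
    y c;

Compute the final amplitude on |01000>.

The final state's coefficient on |01000> equals exp(3*I*pi/4)/2. Key observation: gates 3-8 undo each other exactly, leaving only the rest of the circuit to track.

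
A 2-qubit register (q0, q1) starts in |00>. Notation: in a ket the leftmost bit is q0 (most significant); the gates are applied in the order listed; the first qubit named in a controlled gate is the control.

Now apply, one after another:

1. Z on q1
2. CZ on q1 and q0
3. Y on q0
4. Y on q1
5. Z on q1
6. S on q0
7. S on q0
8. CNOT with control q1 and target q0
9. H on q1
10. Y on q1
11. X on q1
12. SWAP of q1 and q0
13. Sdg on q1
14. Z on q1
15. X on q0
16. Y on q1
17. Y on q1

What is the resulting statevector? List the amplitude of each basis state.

The final amplitudes are -sqrt(2)*I/2 on |00>, 0 on |01>, -sqrt(2)*I/2 on |10>, 0 on |11>.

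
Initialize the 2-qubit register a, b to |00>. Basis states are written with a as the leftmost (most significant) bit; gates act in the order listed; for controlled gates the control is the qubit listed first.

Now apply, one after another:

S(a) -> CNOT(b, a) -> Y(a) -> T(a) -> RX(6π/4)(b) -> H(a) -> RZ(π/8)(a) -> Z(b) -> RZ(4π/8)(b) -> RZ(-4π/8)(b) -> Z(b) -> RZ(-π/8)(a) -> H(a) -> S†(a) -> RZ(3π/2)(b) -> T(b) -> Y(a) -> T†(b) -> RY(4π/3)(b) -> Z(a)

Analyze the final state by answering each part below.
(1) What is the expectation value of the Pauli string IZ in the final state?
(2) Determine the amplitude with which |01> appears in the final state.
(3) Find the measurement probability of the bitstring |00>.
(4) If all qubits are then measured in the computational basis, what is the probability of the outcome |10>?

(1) The expectation value of IZ is sqrt(3)/2. Key observation: steps 6-13 multiply out to the identity, so the circuit reduces to the remaining gates.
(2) The final state's coefficient on |01> equals -sqrt(2)/4 + sqrt(6)/4.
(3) A full measurement returns |00> with probability sqrt(3)/4 + 1/2.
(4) The probability of measuring |10> is 0.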